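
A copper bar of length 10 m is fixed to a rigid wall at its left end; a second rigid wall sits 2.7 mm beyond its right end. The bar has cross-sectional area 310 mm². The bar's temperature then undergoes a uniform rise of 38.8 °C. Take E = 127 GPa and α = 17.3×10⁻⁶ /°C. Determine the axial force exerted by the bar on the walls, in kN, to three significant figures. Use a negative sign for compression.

Free thermal expansion αLΔT = 17.3e-6 · 10000 · 38.8 = 6.712 mm.
The walls engage after the gap closes; constrained expansion = 6.712 − 2.7 = 4.012 mm.
The walls impose strain ε = −(4.012)/10000 = -4.0124e-04; σ = Eε = 127000 · -4.0124e-04 = -50.96 MPa.
Wall reaction R = σ·A = -50.96·310 = -15800 N = -15.8 kN.

-15.8 kN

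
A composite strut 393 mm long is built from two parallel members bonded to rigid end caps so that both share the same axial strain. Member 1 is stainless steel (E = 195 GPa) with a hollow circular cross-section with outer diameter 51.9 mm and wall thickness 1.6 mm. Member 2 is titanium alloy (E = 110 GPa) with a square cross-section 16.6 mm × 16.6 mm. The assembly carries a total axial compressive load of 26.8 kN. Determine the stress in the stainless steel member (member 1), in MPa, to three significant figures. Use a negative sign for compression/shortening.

-65.6 MPa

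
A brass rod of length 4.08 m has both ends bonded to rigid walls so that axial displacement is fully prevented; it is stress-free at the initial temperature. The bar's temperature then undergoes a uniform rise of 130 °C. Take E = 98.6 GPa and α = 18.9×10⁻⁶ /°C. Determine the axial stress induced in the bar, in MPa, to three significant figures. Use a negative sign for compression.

-242 MPa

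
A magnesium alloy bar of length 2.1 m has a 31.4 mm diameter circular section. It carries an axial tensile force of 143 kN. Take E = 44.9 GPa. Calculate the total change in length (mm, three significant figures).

8.64 mm

A = 774.4 mm².
δ_mech = NL/(AE) = 143000·2100/(774.4·44900) = 8.637 mm.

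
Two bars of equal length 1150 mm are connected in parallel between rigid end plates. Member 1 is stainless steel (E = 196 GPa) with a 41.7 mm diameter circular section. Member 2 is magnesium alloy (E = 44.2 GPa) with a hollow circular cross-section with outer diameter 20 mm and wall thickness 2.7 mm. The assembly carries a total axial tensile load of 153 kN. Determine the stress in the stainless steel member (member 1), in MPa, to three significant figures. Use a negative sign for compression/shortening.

109 MPa

A_1 = 1366 mm².
A_2 = 146.7 mm².
Equal strain + equilibrium ⇒ each member carries load in proportion to AE: A₁E₁ = 267700000 N, A₂E₂ = 6486000 N, ΣAE = 274200000 N.
σ₁ = P·E₁/ΣAE = 153000·196000/274200000 = 109.4 MPa.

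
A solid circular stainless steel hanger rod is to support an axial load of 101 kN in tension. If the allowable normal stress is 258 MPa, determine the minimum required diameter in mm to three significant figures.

22.3 mm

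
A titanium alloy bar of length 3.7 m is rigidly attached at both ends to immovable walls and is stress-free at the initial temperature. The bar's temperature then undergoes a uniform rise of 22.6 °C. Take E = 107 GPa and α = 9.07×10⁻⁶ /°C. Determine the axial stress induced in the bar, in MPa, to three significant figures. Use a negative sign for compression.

-21.9 MPa

Free thermal expansion αLΔT = 9.07e-6 · 3700 · 22.6 = 0.7584 mm.
The walls impose strain ε = −(0.7584)/3700 = -2.0498e-04; σ = Eε = 107000 · -2.0498e-04 = -21.93 MPa.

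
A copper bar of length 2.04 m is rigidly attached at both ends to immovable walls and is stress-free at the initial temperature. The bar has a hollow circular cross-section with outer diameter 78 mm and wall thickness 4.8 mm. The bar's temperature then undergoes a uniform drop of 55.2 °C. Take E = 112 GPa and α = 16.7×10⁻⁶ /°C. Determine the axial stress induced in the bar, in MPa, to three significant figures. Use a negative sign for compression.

Free thermal expansion αLΔT = 16.7e-6 · 2040 · -55.2 = -1.881 mm.
The walls impose strain ε = −(-1.881)/2040 = 9.2184e-04; σ = Eε = 112000 · 9.2184e-04 = 103.2 MPa.

103 MPa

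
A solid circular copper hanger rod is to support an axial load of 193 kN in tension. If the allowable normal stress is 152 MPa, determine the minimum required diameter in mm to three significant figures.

Required area A ≥ P/σ_allow = 193000/152 = 1270 mm².
For a solid circular section, d ≥ √(4A/π) = 40.21 mm.

40.2 mm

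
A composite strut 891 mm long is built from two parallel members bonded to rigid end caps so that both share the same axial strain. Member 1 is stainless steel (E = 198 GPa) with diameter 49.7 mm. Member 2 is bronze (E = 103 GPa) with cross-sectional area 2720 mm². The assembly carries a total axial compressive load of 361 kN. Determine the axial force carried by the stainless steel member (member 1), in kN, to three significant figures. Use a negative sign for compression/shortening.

-209 kN

A_1 = 1940 mm².
Equal strain + equilibrium ⇒ each member carries load in proportion to AE: A₁E₁ = 384100000 N, A₂E₂ = 280200000 N, ΣAE = 664300000 N.
F₁ = P·A₁E₁/ΣAE = -361000·384100000/664300000 = -208700 N.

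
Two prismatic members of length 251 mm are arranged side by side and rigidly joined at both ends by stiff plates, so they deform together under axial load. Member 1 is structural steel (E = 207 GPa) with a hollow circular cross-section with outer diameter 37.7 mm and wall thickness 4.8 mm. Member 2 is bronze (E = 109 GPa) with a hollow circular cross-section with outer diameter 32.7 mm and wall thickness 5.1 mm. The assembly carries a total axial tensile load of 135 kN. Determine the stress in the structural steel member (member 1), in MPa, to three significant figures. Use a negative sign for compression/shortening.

A_1 = 496.1 mm².
A_2 = 442.2 mm².
Equal strain + equilibrium ⇒ each member carries load in proportion to AE: A₁E₁ = 102700000 N, A₂E₂ = 48200000 N, ΣAE = 150900000 N.
σ₁ = P·E₁/ΣAE = 135000·207000/150900000 = 185.2 MPa.

185 MPa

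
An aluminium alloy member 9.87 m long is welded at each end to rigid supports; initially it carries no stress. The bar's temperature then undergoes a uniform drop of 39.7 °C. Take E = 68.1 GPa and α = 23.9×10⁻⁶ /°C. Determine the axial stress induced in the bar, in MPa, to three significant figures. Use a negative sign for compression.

Free thermal expansion αLΔT = 23.9e-6 · 9870 · -39.7 = -9.365 mm.
The walls impose strain ε = −(-9.365)/9870 = 9.4883e-04; σ = Eε = 68100 · 9.4883e-04 = 64.62 MPa.

64.6 MPa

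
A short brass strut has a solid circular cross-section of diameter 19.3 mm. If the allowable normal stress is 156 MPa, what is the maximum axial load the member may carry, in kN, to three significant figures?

A = 292.6 mm².
P_max = σ_allow · A = 156 · 292.6 = 45640 N = 45.64 kN.

45.6 kN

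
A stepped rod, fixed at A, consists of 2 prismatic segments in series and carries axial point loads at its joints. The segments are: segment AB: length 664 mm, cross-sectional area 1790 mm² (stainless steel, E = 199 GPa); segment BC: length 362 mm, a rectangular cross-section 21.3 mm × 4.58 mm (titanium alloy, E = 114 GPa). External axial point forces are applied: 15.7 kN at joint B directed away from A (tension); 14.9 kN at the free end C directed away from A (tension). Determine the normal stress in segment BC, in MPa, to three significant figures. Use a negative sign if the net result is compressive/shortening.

153 MPa

Internal axial forces (sectioning from the free end, tension +): N_BC = 14.9 kN, N_AB = 30.6 kN.
A_BC = 97.55 mm².
σ_BC = N_BC/A_BC = 14900/97.55 = 152.7 MPa.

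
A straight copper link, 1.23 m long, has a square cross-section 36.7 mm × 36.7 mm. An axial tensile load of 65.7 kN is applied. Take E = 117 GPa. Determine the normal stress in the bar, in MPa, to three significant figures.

A = 1347 mm².
σ = N/A = 65700/1347 = 48.78 MPa.

48.8 MPa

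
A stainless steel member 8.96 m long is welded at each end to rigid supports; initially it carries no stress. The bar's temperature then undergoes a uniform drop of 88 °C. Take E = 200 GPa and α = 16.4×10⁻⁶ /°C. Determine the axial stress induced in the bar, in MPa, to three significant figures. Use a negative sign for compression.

289 MPa

Free thermal expansion αLΔT = 16.4e-6 · 8960 · -88 = -12.93 mm.
The walls impose strain ε = −(-12.93)/8960 = 1.4432e-03; σ = Eε = 200000 · 1.4432e-03 = 288.6 MPa.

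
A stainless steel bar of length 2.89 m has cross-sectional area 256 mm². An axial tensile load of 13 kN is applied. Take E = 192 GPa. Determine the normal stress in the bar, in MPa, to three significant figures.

50.8 MPa

σ = N/A = 13000/256 = 50.78 MPa.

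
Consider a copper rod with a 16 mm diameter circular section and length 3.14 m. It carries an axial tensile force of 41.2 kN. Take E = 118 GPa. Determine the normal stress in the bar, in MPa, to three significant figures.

A = 201.1 mm².
σ = N/A = 41200/201.1 = 204.9 MPa.

205 MPa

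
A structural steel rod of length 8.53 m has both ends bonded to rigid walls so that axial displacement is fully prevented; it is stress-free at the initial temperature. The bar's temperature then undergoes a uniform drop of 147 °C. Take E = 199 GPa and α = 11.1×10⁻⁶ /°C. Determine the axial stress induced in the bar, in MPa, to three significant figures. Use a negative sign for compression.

325 MPa

Free thermal expansion αLΔT = 11.1e-6 · 8530 · -147 = -13.92 mm.
The walls impose strain ε = −(-13.92)/8530 = 1.6317e-03; σ = Eε = 199000 · 1.6317e-03 = 324.7 MPa.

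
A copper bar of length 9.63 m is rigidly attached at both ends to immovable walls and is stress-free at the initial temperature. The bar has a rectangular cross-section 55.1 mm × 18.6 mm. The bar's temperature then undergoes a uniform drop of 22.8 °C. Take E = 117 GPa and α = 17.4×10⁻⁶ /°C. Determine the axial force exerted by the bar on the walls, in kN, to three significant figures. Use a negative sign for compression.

Free thermal expansion αLΔT = 17.4e-6 · 9630 · -22.8 = -3.82 mm.
The walls impose strain ε = −(-3.82)/9630 = 3.9672e-04; σ = Eε = 117000 · 3.9672e-04 = 46.42 MPa.
Wall reaction R = σ·A = 46.42·1025 = 47570 N = 47.57 kN.

47.6 kN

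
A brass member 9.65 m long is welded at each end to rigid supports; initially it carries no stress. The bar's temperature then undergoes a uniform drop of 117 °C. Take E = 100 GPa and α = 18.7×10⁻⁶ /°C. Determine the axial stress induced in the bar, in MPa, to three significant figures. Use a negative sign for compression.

219 MPa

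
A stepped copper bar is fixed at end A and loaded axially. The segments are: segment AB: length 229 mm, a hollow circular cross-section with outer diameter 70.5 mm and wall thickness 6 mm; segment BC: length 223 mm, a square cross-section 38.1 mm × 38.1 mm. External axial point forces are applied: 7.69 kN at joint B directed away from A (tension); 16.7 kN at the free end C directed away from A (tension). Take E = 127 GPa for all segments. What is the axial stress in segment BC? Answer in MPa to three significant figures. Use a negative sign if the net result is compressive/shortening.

11.5 MPa

Internal axial forces (sectioning from the free end, tension +): N_BC = 16.7 kN, N_AB = 24.39 kN.
A_BC = 1452 mm².
σ_BC = N_BC/A_BC = 16700/1452 = 11.5 MPa.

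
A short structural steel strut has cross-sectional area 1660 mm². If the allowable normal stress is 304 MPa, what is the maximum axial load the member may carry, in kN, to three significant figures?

505 kN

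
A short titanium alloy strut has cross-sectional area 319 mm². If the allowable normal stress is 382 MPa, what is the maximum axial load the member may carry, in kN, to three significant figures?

122 kN

P_max = σ_allow · A = 382 · 319 = 121900 N = 121.9 kN.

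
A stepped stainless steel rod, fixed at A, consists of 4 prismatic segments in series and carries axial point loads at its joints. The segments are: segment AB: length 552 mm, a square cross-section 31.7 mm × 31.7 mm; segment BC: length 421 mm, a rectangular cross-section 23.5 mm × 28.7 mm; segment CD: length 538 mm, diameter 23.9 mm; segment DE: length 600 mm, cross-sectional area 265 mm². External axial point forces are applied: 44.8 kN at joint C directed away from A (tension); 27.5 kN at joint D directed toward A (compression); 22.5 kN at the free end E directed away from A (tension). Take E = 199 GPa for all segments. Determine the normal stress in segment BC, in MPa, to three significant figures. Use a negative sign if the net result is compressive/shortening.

Internal axial forces (sectioning from the free end, tension +): N_DE = 22.5 kN, N_CD = -5 kN, N_BC = 39.8 kN, N_AB = 39.8 kN.
A_BC = 674.4 mm².
σ_BC = N_BC/A_BC = 39800/674.4 = 59.01 MPa.

59.0 MPa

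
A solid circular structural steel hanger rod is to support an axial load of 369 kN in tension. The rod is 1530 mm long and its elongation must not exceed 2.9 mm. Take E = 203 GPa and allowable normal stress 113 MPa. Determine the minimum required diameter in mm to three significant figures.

Required area A ≥ P/σ_allow = 369000/113 = 3265 mm².
For a solid circular section, d ≥ √(4A/π) = 64.48 mm.
Elongation limit: A ≥ PL/(Eδ_allow) = 369000·1530/(203000·2.9) = 959 mm² ⇒ d ≥ 34.94 mm.
The stress limit governs.

64.5 mm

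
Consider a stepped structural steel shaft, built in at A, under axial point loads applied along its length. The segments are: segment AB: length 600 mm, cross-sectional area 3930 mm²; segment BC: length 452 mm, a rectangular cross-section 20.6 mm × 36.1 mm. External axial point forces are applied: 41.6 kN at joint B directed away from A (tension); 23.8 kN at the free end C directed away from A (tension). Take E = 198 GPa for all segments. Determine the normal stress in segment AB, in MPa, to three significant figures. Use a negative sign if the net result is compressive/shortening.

16.6 MPa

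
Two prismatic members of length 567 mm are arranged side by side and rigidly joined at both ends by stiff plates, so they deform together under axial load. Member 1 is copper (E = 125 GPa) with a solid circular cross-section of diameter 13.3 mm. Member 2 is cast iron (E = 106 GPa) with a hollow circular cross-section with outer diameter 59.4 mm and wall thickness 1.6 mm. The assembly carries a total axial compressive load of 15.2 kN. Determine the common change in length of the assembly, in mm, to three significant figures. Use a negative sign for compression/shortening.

-0.179 mm

A_1 = 138.9 mm².
A_2 = 290.5 mm².
Equal strain + equilibrium ⇒ each member carries load in proportion to AE: A₁E₁ = 17370000 N, A₂E₂ = 30800000 N, ΣAE = 48160000 N.
δ = PL/ΣAE = -15200·567/48160000 = -0.1789 mm.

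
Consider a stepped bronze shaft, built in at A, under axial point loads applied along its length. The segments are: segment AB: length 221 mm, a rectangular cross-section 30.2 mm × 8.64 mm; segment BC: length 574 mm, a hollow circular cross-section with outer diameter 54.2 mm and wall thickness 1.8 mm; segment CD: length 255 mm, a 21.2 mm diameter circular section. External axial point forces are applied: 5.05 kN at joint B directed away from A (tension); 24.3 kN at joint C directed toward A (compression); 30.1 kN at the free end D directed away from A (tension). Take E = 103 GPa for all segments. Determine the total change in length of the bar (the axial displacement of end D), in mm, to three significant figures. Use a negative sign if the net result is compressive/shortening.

Internal axial forces (sectioning from the free end, tension +): N_CD = 30.1 kN, N_BC = 5.8 kN, N_AB = 10.85 kN.
A_AB = 260.9 mm².
A_BC = 296.3 mm².
A_CD = 353 mm².
δ_AB = 10850·221/(260.9·103000) = 0.08922 mm
δ_BC = 5800·574/(296.3·103000) = 0.1091 mm
δ_CD = 30100·255/(353·103000) = 0.2111 mm
δ = Σδ_i = 0.4094 mm.

0.409 mm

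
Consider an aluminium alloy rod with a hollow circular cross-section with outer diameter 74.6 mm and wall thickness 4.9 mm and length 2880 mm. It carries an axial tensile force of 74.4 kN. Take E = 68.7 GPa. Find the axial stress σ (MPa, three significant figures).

A = 1073 mm².
σ = N/A = 74400/1073 = 69.34 MPa.

69.3 MPa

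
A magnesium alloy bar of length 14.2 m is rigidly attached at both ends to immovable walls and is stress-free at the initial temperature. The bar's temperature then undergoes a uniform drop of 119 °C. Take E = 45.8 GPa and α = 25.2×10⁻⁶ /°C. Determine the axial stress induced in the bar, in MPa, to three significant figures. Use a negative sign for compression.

Free thermal expansion αLΔT = 25.2e-6 · 14200 · -119 = -42.58 mm.
The walls impose strain ε = −(-42.58)/14200 = 2.9988e-03; σ = Eε = 45800 · 2.9988e-03 = 137.3 MPa.

137 MPa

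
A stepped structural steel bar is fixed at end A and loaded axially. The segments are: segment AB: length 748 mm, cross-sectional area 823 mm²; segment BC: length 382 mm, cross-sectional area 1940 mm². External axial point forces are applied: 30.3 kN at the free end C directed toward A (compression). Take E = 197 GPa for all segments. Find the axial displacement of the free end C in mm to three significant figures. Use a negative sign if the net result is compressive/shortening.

Internal axial forces (sectioning from the free end, tension +): N_BC = -30.3 kN, N_AB = -30.3 kN.
δ_AB = -30300·748/(823·197000) = -0.1398 mm
δ_BC = -30300·382/(1940·197000) = -0.03029 mm
δ = Σδ_i = -0.1701 mm.

-0.170 mm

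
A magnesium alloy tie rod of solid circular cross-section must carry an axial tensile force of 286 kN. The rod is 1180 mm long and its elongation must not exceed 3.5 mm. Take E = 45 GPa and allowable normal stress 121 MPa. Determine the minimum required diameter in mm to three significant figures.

Required area A ≥ P/σ_allow = 286000/121 = 2364 mm².
For a solid circular section, d ≥ √(4A/π) = 54.86 mm.
Elongation limit: A ≥ PL/(Eδ_allow) = 286000·1180/(45000·3.5) = 2143 mm² ⇒ d ≥ 52.23 mm.
The stress limit governs.

54.9 mm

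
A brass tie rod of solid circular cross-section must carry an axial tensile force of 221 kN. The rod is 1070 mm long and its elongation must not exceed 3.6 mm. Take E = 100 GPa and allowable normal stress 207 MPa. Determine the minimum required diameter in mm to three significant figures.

36.9 mm

Required area A ≥ P/σ_allow = 221000/207 = 1068 mm².
For a solid circular section, d ≥ √(4A/π) = 36.87 mm.
Elongation limit: A ≥ PL/(Eδ_allow) = 221000·1070/(100000·3.6) = 656.9 mm² ⇒ d ≥ 28.92 mm.
The stress limit governs.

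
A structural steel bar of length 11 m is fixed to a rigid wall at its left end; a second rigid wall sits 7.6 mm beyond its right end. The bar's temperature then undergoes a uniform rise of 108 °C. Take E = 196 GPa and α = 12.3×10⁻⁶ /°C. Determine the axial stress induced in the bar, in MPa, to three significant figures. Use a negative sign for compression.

Free thermal expansion αLΔT = 12.3e-6 · 11000 · 108 = 14.61 mm.
The walls engage after the gap closes; constrained expansion = 14.61 − 7.6 = 7.012 mm.
The walls impose strain ε = −(7.012)/11000 = -6.3749e-04; σ = Eε = 196000 · -6.3749e-04 = -124.9 MPa.

-125 MPa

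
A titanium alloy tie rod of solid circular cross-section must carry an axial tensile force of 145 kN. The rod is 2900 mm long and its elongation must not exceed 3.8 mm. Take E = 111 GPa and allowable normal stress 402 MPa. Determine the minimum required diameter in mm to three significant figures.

Required area A ≥ P/σ_allow = 145000/402 = 360.7 mm².
For a solid circular section, d ≥ √(4A/π) = 21.43 mm.
Elongation limit: A ≥ PL/(Eδ_allow) = 145000·2900/(111000·3.8) = 996.9 mm² ⇒ d ≥ 35.63 mm.
The elongation limit governs.

35.6 mm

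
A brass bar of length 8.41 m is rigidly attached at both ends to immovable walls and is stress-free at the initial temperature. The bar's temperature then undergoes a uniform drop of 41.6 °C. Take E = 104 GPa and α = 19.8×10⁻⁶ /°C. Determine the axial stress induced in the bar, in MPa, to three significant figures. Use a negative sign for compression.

85.7 MPa

Free thermal expansion αLΔT = 19.8e-6 · 8410 · -41.6 = -6.927 mm.
The walls impose strain ε = −(-6.927)/8410 = 8.2368e-04; σ = Eε = 104000 · 8.2368e-04 = 85.66 MPa.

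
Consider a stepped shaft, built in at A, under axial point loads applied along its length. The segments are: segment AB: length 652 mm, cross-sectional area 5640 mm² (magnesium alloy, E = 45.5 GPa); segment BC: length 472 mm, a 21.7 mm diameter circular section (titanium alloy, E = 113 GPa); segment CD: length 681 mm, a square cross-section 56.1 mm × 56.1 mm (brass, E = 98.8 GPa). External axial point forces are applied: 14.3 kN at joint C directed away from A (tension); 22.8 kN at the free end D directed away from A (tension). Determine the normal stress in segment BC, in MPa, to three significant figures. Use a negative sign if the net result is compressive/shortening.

100 MPa

Internal axial forces (sectioning from the free end, tension +): N_CD = 22.8 kN, N_BC = 37.1 kN, N_AB = 37.1 kN.
A_BC = 369.8 mm².
σ_BC = N_BC/A_BC = 37100/369.8 = 100.3 MPa.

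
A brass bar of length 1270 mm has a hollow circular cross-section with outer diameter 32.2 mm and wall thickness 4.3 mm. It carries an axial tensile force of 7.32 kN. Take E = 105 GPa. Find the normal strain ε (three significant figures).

1.85e-04

A = 376.9 mm².
σ = N/A = 19.42 MPa; ε = σ/E = 19.42/105000 = 1.850e-04.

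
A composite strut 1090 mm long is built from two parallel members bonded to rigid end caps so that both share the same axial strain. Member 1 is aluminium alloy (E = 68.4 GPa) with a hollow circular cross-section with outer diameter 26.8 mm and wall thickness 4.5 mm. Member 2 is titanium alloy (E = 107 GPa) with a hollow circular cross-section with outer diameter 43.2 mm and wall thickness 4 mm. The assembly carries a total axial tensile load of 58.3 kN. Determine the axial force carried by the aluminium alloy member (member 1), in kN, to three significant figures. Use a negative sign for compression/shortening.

A_1 = 315.3 mm².
A_2 = 492.6 mm².
Equal strain + equilibrium ⇒ each member carries load in proportion to AE: A₁E₁ = 21560000 N, A₂E₂ = 52710000 N, ΣAE = 74270000 N.
F₁ = P·A₁E₁/ΣAE = 58300·21560000/74270000 = 16930 N.

16.9 kN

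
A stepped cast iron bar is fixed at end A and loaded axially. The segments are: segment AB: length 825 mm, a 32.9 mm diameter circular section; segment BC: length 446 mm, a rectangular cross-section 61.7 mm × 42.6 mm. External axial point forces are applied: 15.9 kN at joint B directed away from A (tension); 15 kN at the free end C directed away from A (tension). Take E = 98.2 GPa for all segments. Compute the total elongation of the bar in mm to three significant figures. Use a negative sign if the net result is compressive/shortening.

0.331 mm

Internal axial forces (sectioning from the free end, tension +): N_BC = 15 kN, N_AB = 30.9 kN.
A_AB = 850.1 mm².
A_BC = 2628 mm².
δ_AB = 30900·825/(850.1·98200) = 0.3054 mm
δ_BC = 15000·446/(2628·98200) = 0.02592 mm
δ = Σδ_i = 0.3313 mm.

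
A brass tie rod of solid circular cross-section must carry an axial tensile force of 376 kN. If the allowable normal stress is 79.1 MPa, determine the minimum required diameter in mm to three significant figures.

Required area A ≥ P/σ_allow = 376000/79.1 = 4753 mm².
For a solid circular section, d ≥ √(4A/π) = 77.8 mm.

77.8 mm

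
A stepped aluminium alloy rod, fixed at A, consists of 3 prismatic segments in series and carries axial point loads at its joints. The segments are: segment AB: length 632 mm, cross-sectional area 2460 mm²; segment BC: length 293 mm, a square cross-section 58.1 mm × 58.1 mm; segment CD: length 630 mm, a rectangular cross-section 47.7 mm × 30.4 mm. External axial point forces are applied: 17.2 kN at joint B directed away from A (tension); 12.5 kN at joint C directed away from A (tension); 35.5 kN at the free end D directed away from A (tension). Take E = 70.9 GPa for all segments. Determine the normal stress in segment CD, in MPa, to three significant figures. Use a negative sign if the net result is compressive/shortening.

Internal axial forces (sectioning from the free end, tension +): N_CD = 35.5 kN, N_BC = 48 kN, N_AB = 65.2 kN.
A_CD = 1450 mm².
σ_CD = N_CD/A_CD = 35500/1450 = 24.48 MPa.

24.5 MPa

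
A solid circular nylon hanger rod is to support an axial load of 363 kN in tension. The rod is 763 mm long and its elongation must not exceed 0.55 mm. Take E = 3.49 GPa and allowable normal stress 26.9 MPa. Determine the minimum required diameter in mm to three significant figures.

Required area A ≥ P/σ_allow = 363000/26.9 = 13490 mm².
For a solid circular section, d ≥ √(4A/π) = 131.1 mm.
Elongation limit: A ≥ PL/(Eδ_allow) = 363000·763/(3490·0.55) = 144300 mm² ⇒ d ≥ 428.6 mm.
The elongation limit governs.

429 mm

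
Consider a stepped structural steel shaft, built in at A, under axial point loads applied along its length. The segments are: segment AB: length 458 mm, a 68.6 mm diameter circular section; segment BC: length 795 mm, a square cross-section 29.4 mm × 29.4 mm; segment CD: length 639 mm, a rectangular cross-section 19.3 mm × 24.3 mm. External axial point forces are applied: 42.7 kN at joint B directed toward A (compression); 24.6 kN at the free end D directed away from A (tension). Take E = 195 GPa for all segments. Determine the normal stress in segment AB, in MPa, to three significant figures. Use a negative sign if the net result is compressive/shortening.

Internal axial forces (sectioning from the free end, tension +): N_CD = 24.6 kN, N_BC = 24.6 kN, N_AB = -18.1 kN.
A_AB = 3696 mm².
σ_AB = N_AB/A_AB = -18100/3696 = -4.897 MPa.

-4.90 MPa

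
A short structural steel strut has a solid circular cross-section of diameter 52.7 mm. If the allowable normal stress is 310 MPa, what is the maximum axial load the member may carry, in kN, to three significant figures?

676 kN

A = 2181 mm².
P_max = σ_allow · A = 310 · 2181 = 676200 N = 676.2 kN.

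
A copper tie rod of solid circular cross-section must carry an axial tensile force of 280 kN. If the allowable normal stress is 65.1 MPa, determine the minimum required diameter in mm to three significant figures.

74.0 mm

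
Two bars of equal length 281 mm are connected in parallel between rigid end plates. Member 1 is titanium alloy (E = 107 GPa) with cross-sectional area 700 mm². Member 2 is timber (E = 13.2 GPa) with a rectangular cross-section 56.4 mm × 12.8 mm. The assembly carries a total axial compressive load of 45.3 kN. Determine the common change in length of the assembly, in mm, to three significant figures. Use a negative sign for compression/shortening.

-0.151 mm

A_2 = 721.9 mm².
Equal strain + equilibrium ⇒ each member carries load in proportion to AE: A₁E₁ = 74900000 N, A₂E₂ = 9529000 N, ΣAE = 84430000 N.
δ = PL/ΣAE = -45300·281/84430000 = -0.1508 mm.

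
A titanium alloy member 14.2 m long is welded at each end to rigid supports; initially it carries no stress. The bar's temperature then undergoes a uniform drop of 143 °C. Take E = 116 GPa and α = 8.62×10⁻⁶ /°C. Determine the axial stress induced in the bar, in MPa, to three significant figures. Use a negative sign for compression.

143 MPa

Free thermal expansion αLΔT = 8.62e-6 · 14200 · -143 = -17.5 mm.
The walls impose strain ε = −(-17.5)/14200 = 1.2327e-03; σ = Eε = 116000 · 1.2327e-03 = 143 MPa.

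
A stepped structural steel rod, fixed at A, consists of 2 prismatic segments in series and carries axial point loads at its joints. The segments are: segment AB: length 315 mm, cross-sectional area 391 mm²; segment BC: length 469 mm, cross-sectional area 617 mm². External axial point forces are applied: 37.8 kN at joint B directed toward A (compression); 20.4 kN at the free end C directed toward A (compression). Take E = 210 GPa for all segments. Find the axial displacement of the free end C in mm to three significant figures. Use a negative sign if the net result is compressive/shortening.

-0.297 mm

Internal axial forces (sectioning from the free end, tension +): N_BC = -20.4 kN, N_AB = -58.2 kN.
δ_AB = -58200·315/(391·210000) = -0.2233 mm
δ_BC = -20400·469/(617·210000) = -0.07384 mm
δ = Σδ_i = -0.2971 mm.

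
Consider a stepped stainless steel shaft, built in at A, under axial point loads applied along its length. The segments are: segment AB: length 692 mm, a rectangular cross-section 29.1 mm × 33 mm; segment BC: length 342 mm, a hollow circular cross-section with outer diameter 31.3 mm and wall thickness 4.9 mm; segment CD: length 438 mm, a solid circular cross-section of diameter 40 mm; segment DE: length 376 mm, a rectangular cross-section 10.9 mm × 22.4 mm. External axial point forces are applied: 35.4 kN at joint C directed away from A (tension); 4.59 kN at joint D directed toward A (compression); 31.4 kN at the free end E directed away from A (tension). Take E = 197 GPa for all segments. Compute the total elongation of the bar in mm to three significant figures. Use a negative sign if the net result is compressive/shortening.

Internal axial forces (sectioning from the free end, tension +): N_DE = 31.4 kN, N_CD = 26.81 kN, N_BC = 62.21 kN, N_AB = 62.21 kN.
A_AB = 960.3 mm².
A_BC = 406.4 mm².
A_CD = 1257 mm².
A_DE = 244.2 mm².
δ_AB = 62210·692/(960.3·197000) = 0.2276 mm
δ_BC = 62210·342/(406.4·197000) = 0.2657 mm
δ_CD = 26810·438/(1257·197000) = 0.04743 mm
δ_DE = 31400·376/(244.2·197000) = 0.2455 mm
δ = Σδ_i = 0.7862 mm.

0.786 mm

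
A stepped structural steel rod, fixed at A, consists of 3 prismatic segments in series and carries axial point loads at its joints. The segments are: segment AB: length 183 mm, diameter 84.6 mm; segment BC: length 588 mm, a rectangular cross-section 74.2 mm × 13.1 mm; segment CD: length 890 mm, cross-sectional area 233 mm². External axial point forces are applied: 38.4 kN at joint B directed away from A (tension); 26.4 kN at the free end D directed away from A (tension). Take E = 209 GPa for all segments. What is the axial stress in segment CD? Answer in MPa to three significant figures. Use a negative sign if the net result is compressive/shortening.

Internal axial forces (sectioning from the free end, tension +): N_CD = 26.4 kN, N_BC = 26.4 kN, N_AB = 64.8 kN.
σ_CD = N_CD/A_CD = 26400/233 = 113.3 MPa.

113 MPa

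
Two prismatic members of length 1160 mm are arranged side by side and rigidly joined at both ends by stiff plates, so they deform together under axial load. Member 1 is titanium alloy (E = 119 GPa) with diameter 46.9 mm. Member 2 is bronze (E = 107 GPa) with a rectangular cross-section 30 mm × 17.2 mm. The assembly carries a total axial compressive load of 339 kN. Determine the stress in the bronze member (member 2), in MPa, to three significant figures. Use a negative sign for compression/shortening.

-139 MPa

A_1 = 1728 mm².
A_2 = 516 mm².
Equal strain + equilibrium ⇒ each member carries load in proportion to AE: A₁E₁ = 205600000 N, A₂E₂ = 55210000 N, ΣAE = 260800000 N.
σ₂ = P·E₂/ΣAE = -339000·107000/260800000 = -139.1 MPa.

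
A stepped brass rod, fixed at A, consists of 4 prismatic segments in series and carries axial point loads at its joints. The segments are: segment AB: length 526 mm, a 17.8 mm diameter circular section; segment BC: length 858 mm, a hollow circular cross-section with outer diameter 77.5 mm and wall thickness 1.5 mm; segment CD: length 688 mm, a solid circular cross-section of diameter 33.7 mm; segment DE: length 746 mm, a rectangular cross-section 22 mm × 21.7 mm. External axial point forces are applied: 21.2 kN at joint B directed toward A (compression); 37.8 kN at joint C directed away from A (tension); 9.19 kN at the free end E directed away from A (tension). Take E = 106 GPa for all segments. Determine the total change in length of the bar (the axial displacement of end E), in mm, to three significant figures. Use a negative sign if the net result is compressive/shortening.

Internal axial forces (sectioning from the free end, tension +): N_DE = 9.19 kN, N_CD = 9.19 kN, N_BC = 46.99 kN, N_AB = 25.79 kN.
A_AB = 248.8 mm².
A_BC = 358.1 mm².
A_CD = 892 mm².
A_DE = 477.4 mm².
δ_AB = 25790·526/(248.8·106000) = 0.5143 mm
δ_BC = 46990·858/(358.1·106000) = 1.062 mm
δ_CD = 9190·688/(892·106000) = 0.06687 mm
δ_DE = 9190·746/(477.4·106000) = 0.1355 mm
δ = Σδ_i = 1.779 mm.

1.78 mm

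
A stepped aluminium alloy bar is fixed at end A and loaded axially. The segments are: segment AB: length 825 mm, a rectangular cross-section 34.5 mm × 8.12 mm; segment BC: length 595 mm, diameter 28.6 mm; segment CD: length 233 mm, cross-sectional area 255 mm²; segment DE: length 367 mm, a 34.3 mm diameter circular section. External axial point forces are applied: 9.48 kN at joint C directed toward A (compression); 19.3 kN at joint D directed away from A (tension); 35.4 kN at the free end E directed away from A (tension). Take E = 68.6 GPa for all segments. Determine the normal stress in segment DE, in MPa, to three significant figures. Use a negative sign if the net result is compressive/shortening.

38.3 MPa

Internal axial forces (sectioning from the free end, tension +): N_DE = 35.4 kN, N_CD = 54.7 kN, N_BC = 45.22 kN, N_AB = 45.22 kN.
A_DE = 924 mm².
σ_DE = N_DE/A_DE = 35400/924 = 38.31 MPa.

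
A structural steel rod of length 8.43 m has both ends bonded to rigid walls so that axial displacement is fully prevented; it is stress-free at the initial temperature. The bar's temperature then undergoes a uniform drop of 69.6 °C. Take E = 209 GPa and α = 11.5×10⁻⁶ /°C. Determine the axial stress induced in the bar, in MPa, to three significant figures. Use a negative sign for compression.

Free thermal expansion αLΔT = 11.5e-6 · 8430 · -69.6 = -6.747 mm.
The walls impose strain ε = −(-6.747)/8430 = 8.0040e-04; σ = Eε = 209000 · 8.0040e-04 = 167.3 MPa.

167 MPa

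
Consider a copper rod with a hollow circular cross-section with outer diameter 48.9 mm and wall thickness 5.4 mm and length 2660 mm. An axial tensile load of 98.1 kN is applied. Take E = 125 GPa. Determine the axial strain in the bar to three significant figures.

A = 738 mm².
σ = N/A = 132.9 MPa; ε = σ/E = 132.9/125000 = 1.063e-03.

0.00106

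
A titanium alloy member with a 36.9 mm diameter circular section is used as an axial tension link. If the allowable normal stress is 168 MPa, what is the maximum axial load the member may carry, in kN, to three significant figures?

180 kN

A = 1069 mm².
P_max = σ_allow · A = 168 · 1069 = 179700 N = 179.7 kN.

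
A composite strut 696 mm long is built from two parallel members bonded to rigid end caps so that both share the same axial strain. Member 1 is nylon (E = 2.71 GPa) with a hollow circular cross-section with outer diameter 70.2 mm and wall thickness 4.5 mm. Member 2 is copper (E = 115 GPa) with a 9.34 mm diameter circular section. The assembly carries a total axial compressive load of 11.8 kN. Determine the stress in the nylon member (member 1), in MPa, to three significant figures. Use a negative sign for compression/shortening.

A_1 = 928.8 mm².
A_2 = 68.51 mm².
Equal strain + equilibrium ⇒ each member carries load in proportion to AE: A₁E₁ = 2517000 N, A₂E₂ = 7879000 N, ΣAE = 10400000 N.
σ₁ = P·E₁/ΣAE = -11800·2710/10400000 = -3.076 MPa.

-3.08 MPa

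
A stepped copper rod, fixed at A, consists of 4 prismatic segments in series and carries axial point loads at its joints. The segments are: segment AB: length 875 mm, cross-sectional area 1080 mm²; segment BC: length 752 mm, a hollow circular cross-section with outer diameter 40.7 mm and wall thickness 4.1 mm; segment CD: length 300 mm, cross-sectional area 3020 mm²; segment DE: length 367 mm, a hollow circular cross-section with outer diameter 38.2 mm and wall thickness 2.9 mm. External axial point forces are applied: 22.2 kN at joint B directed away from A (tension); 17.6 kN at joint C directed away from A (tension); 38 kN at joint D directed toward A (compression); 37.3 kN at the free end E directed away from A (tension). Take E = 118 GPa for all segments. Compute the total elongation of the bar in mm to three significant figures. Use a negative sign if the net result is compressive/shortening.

0.857 mm

Internal axial forces (sectioning from the free end, tension +): N_DE = 37.3 kN, N_CD = -0.7 kN, N_BC = 16.9 kN, N_AB = 39.1 kN.
A_BC = 471.4 mm².
A_DE = 321.6 mm².
δ_AB = 39100·875/(1080·118000) = 0.2685 mm
δ_BC = 16900·752/(471.4·118000) = 0.2285 mm
δ_CD = -700·300/(3020·118000) = -0.0005893 mm
δ_DE = 37300·367/(321.6·118000) = 0.3607 mm
δ = Σδ_i = 0.857 mm.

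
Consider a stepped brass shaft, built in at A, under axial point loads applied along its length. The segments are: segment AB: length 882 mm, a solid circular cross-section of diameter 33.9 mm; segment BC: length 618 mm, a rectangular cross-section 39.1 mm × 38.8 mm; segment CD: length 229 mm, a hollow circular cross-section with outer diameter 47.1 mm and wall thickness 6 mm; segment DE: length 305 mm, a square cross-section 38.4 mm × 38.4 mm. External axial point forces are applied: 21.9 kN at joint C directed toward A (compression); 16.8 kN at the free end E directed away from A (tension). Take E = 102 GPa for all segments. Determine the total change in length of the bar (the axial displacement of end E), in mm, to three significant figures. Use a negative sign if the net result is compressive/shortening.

Internal axial forces (sectioning from the free end, tension +): N_DE = 16.8 kN, N_CD = 16.8 kN, N_BC = -5.1 kN, N_AB = -5.1 kN.
A_AB = 902.6 mm².
A_BC = 1517 mm².
A_CD = 774.7 mm².
A_DE = 1475 mm².
δ_AB = -5100·882/(902.6·102000) = -0.04886 mm
δ_BC = -5100·618/(1517·102000) = -0.02037 mm
δ_CD = 16800·229/(774.7·102000) = 0.04869 mm
δ_DE = 16800·305/(1475·102000) = 0.03407 mm
δ = Σδ_i = 0.01353 mm.

0.0135 mm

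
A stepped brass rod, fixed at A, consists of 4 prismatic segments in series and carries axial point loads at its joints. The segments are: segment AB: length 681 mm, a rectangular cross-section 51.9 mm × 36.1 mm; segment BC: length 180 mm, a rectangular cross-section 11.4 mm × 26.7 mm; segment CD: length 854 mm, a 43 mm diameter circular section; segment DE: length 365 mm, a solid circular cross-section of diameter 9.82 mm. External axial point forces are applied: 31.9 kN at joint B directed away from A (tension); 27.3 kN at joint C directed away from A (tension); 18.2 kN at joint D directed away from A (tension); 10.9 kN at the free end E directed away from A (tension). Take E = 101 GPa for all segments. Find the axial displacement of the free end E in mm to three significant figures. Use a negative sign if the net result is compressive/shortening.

Internal axial forces (sectioning from the free end, tension +): N_DE = 10.9 kN, N_CD = 29.1 kN, N_BC = 56.4 kN, N_AB = 88.3 kN.
A_AB = 1874 mm².
A_BC = 304.4 mm².
A_CD = 1452 mm².
A_DE = 75.74 mm².
δ_AB = 88300·681/(1874·101000) = 0.3178 mm
δ_BC = 56400·180/(304.4·101000) = 0.3302 mm
δ_CD = 29100·854/(1452·101000) = 0.1694 mm
δ_DE = 10900·365/(75.74·101000) = 0.5201 mm
δ = Σδ_i = 1.338 mm.

1.34 mm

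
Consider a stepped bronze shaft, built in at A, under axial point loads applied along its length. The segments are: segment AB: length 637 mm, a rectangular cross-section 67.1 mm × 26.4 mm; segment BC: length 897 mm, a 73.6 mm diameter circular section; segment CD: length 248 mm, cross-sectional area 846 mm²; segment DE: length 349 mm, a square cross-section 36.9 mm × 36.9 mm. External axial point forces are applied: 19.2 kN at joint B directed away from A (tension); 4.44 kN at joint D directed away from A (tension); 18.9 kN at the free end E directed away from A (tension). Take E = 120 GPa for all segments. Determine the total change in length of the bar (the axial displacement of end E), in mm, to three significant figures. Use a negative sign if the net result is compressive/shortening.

0.266 mm

Internal axial forces (sectioning from the free end, tension +): N_DE = 18.9 kN, N_CD = 23.34 kN, N_BC = 23.34 kN, N_AB = 42.54 kN.
A_AB = 1771 mm².
A_BC = 4254 mm².
A_DE = 1362 mm².
δ_AB = 42540·637/(1771·120000) = 0.1275 mm
δ_BC = 23340·897/(4254·120000) = 0.04101 mm
δ_CD = 23340·248/(846·120000) = 0.05702 mm
δ_DE = 18900·349/(1362·120000) = 0.04037 mm
δ = Σδ_i = 0.2659 mm.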